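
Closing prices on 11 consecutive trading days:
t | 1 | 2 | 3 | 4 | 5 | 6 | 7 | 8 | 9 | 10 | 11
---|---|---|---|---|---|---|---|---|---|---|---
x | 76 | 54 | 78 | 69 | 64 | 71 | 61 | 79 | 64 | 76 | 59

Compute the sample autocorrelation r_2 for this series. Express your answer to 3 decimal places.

0.334

Mean x̄ = (76 + 54 + 78 + 69 + 64 + 71 + 61 + 79 + 64 + 76 + 59)/11 = 68.2727
Numerator Σ_{t=1}^{9}(x_t−x̄)(x_{t+2}−x̄) = 239.1240
Denominator Σ(x_t−x̄)² = 716.1818
r_2 = 239.1240 / 716.1818 = 0.334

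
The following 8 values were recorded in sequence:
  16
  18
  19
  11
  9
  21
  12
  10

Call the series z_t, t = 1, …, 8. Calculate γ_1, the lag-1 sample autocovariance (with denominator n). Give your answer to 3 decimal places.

-2.031

Mean z̄ = (16 + 18 + 19 + 11 + 9 + 21 + 12 + 10)/8 = 14.5000
Σ_{t=1}^{7}(z_t−z̄)(z_{t+1}−z̄) = -16.2500
γ_1 = -16.2500 / 8 = -2.031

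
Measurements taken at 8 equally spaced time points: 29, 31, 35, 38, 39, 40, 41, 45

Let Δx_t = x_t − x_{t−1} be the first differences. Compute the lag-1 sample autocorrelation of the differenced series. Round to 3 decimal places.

0.080

First differences Δx: 2, 4, 3, 1, 1, 1, 4
Mean of differences = 2.2857
Numerator Σ(Δx_t−Δx̄)(Δx_{t+1}−Δx̄) = 0.9184
Denominator Σ(Δx_t−Δx̄)² = 11.4286
r_1(Δx) = 0.9184 / 11.4286 = 0.080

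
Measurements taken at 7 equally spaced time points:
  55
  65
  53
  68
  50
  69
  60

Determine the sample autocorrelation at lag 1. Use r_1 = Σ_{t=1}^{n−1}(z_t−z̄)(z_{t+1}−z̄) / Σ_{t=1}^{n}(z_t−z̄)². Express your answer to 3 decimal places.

Mean z̄ = (55 + 65 + 53 + 68 + 50 + 69 + 60)/7 = 60.0000
Σ(z_t−z̄)(z_{t+1}−z̄) = (-25.0000) + (-35.0000) + (-56.0000) + (-80.0000) + (-90.0000) + (0.0000) = -286.0000
Denominator Σ(z_t−z̄)² = 344.0000
r_1 = -286.0000 / 344.0000 = -0.831

-0.831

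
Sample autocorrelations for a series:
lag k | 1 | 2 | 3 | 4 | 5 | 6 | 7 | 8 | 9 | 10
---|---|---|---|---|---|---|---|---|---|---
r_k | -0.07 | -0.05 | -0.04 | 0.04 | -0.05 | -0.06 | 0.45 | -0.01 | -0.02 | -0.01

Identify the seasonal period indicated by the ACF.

The largest autocorrelation is r_7 = 0.45; the remaining lags stay at or below 0.04.
The dominant spike at lag 7 indicates a seasonal period of 7.

7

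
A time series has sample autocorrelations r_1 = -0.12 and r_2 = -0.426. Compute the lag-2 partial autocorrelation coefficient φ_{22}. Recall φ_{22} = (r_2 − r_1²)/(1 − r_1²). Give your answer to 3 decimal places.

φ_{22} = (r_2 − r_1²) / (1 − r_1²)
r_1² = (-0.12)² = 0.0144
Numerator = -0.426 − 0.0144 = -0.4404; denominator = 1 − 0.0144 = 0.9856
φ_{22} = -0.4404 / 0.9856 = -0.447

-0.447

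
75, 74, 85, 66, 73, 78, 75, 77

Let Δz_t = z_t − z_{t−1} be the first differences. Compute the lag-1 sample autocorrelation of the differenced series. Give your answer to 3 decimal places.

First differences Δz: -1, 11, -19, 7, 5, -3, 2
Mean of differences = 0.2857
Numerator Σ(Δz_t−Δz̄)(Δz_{t+1}−Δz̄) = -339.3673
Denominator Σ(Δz_t−Δz̄)² = 569.4286
r_1(Δz) = -339.3673 / 569.4286 = -0.596

-0.596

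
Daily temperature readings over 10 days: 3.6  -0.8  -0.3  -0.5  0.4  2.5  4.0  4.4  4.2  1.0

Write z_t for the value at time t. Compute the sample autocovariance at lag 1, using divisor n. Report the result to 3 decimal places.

1.945

Mean z̄ = (3.6 − 0.8 − 0.3 − 0.5 + 0.4 + 2.5 + 4.0 + 4.4 + 4.2 + 1.0)/10 = 1.8500
Σ_{t=1}^{9}(z_t−z̄)(z_{t+1}−z̄) = 19.4525
γ_1 = 19.4525 / 10 = 1.945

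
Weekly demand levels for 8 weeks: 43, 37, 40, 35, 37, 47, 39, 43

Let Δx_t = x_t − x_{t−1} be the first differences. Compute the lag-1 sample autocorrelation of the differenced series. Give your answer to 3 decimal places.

First differences Δx: -6, 3, -5, 2, 10, -8, 4
Mean of differences = 0.0000
Numerator Σ(Δx_t−Δx̄)(Δx_{t+1}−Δx̄) = -135.0000
Denominator Σ(Δx_t−Δx̄)² = 254.0000
r_1(Δx) = -135.0000 / 254.0000 = -0.531

-0.531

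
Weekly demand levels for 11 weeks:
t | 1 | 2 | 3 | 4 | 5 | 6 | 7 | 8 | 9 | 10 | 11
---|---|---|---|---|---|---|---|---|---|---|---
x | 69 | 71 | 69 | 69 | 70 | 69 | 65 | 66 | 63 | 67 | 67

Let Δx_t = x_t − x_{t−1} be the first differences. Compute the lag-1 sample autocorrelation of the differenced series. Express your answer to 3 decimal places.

-0.404

First differences Δx: 2, -2, 0, 1, -1, -4, 1, -3, 4, 0
Mean of differences = -0.2000
Numerator Σ(Δx_t−Δx̄)(Δx_{t+1}−Δx̄) = -20.8400
Denominator Σ(Δx_t−Δx̄)² = 51.6000
r_1(Δx) = -20.8400 / 51.6000 = -0.404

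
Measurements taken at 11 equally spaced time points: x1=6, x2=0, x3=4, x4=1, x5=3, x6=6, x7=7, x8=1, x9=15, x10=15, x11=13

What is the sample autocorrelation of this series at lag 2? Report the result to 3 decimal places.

0.200

Mean x̄ = (6 + 0 + 4 + 1 + 3 + 6 + 7 + 1 + 15 + 15 + 13)/11 = 6.4545
Numerator Σ_{t=1}^{9}(x_t−x̄)(x_{t+2}−x̄) = 61.8595
Denominator Σ(x_t−x̄)² = 308.7273
r_2 = 61.8595 / 308.7273 = 0.200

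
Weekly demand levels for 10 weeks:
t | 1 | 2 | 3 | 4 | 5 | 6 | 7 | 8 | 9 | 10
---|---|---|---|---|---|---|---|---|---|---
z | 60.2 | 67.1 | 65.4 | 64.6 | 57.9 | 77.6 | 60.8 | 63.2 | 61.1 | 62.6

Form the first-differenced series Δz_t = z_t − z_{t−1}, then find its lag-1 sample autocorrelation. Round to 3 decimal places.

First differences Δz: 6.9, -1.7, -0.8, -6.7, 19.7, -16.8, 2.4, -2.1, 1.5
Mean of differences = 0.2667
Numerator Σ(Δz_t−Δz̄)(Δz_{t+1}−Δz̄) = -514.9411
Denominator Σ(Δz_t−Δz̄)² = 778.1400
r_1(Δz) = -514.9411 / 778.1400 = -0.662

-0.662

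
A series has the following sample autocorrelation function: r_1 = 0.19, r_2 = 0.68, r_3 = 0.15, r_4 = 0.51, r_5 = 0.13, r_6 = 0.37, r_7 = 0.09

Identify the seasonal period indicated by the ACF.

2

The largest autocorrelation is r_2 = 0.68, with weaker echoes at lags 4 (0.51) and 6 (0.37); the remaining lags stay at or below 0.19.
The dominant spike at lag 2 indicates a seasonal period of 2.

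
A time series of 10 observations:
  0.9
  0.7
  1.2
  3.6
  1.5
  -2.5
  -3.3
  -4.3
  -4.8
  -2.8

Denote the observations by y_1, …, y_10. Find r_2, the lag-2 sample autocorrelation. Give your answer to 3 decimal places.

0.326

Mean ȳ = (0.9 + 0.7 + 1.2 + 3.6 + 1.5 − 2.5 − 3.3 − 4.3 − 4.8 − 2.8)/10 = -0.9800
Numerator Σ_{t=1}^{8}(y_t−ȳ)(y_{t+2}−ȳ) = 24.4352
Denominator Σ(y_t−ȳ)² = 74.8560
r_2 = 24.4352 / 74.8560 = 0.326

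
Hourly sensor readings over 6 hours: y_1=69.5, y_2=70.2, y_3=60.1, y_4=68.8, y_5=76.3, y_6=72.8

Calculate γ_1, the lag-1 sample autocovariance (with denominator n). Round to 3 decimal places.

2.995

Mean ȳ = (69.5 + 70.2 + 60.1 + 68.8 + 76.3 + 72.8)/6 = 69.6167
Deviations: -0.1167, 0.5833, -9.5167, -0.8167, 6.6833, 3.1833
Σ_{t=1}^{5}(y_t−ȳ)(y_{t+1}−ȳ) = 17.9697
γ_1 = 17.9697 / 6 = 2.995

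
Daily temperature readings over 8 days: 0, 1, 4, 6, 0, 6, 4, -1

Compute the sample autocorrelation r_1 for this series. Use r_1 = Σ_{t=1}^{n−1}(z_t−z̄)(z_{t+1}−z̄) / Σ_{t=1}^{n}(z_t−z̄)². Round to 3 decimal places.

-0.192

Mean z̄ = (0 + 1 + 4 + 6 + 0 + 6 + 4 − 1)/8 = 2.5000
Numerator Σ_{t=1}^{7}(z_t−z̄)(z_{t+1}−z̄) = -10.7500
Denominator Σ(z_t−z̄)² = 56.0000
r_1 = -10.7500 / 56.0000 = -0.192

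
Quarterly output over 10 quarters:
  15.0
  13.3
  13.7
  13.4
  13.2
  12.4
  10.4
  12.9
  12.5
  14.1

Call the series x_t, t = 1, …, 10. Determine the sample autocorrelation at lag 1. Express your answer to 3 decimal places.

Mean x̄ = (15.0 + 13.3 + 13.7 + 13.4 + 13.2 + 12.4 + 10.4 + 12.9 + 12.5 + 14.1)/10 = 13.0900
Numerator Σ_{t=1}^{9}(x_t−x̄)(x_{t+1}−x̄) = 2.5599
Denominator Σ(x_t−x̄)² = 13.2890
r_1 = 2.5599 / 13.2890 = 0.193

0.193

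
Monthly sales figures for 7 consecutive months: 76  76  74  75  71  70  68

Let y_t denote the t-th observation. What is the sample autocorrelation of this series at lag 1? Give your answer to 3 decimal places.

Mean ȳ = (76 + 76 + 74 + 75 + 71 + 70 + 68)/7 = 72.8571
Numerator Σ_{t=1}^{6}(y_t−ȳ)(y_{t+1}−ȳ) = 31.1224
Denominator Σ(y_t−ȳ)² = 60.8571
r_1 = 31.1224 / 60.8571 = 0.511

0.511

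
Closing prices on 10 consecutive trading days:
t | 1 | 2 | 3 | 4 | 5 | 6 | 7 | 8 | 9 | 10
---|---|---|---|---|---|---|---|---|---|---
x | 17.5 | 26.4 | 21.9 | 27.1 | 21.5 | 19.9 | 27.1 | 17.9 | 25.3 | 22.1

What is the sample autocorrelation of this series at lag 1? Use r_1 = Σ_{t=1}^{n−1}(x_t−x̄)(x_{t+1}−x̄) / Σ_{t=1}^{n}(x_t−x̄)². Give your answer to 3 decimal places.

-0.627

Mean x̄ = (17.5 + 26.4 + 21.9 + 27.1 + 21.5 + 19.9 + 27.1 + 17.9 + 25.3 + 22.1)/10 = 22.6700
Numerator Σ_{t=1}^{9}(x_t−x̄)(x_{t+1}−x̄) = -74.9559
Denominator Σ(x_t−x̄)² = 119.5210
r_1 = -74.9559 / 119.5210 = -0.627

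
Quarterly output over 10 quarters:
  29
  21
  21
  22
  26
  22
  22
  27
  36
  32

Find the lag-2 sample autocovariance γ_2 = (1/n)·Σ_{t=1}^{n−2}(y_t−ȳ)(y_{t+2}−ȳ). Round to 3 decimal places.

-2.028

Mean ȳ = (29 + 21 + 21 + 22 + 26 + 22 + 22 + 27 + 36 + 32)/10 = 25.8000
Σ_{t=1}^{8}(y_t−ȳ)(y_{t+2}−ȳ) = -20.2800
γ_2 = -20.2800 / 10 = -2.028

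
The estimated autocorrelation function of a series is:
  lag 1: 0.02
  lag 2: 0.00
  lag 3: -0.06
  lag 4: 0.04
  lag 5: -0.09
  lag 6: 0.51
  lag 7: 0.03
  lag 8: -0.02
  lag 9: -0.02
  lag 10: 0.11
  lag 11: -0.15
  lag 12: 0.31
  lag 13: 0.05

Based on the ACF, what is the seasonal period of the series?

6

The largest autocorrelation is r_6 = 0.51, with a weaker echo at lag 12 (0.31); the remaining lags stay at or below 0.11.
The dominant spike at lag 6 indicates a seasonal period of 6.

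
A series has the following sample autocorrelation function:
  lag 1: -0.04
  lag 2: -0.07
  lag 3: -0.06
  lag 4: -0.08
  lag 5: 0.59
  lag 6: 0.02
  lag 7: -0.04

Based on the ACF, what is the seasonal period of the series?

The largest autocorrelation is r_5 = 0.59; the remaining lags stay at or below 0.02.
The dominant spike at lag 5 indicates a seasonal period of 5.

5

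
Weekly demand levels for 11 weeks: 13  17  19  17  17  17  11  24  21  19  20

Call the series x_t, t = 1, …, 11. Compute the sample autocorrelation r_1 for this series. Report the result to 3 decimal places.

-0.055

Mean x̄ = (13 + 17 + 19 + 17 + 17 + 17 + 11 + 24 + 21 + 19 + 20)/11 = 17.7273
Numerator Σ_{t=1}^{10}(x_t−x̄)(x_{t+1}−x̄) = -7.0744
Denominator Σ(x_t−x̄)² = 128.1818
r_1 = -7.0744 / 128.1818 = -0.055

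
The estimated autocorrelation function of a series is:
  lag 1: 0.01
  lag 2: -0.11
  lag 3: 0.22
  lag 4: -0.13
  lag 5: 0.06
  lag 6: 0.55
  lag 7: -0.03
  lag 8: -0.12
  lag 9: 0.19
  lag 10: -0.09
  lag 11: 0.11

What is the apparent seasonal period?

The largest autocorrelation is r_6 = 0.55; the remaining lags stay at or below 0.22.
The dominant spike at lag 6 indicates a seasonal period of 6.

6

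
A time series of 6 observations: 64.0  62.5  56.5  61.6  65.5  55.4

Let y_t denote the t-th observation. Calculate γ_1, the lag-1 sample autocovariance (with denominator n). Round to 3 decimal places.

-4.547

Mean ȳ = (64.0 + 62.5 + 56.5 + 61.6 + 65.5 + 55.4)/6 = 60.9167
Deviations: 3.0833, 1.5833, -4.4167, 0.6833, 4.5833, -5.5167
Σ_{t=1}^{5}(y_t−ȳ)(y_{t+1}−ȳ) = -27.2819
γ_1 = -27.2819 / 6 = -4.547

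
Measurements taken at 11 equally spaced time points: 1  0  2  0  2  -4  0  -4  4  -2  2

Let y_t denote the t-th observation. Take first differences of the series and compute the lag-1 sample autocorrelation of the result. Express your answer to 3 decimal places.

-0.842

First differences Δy: -1, 2, -2, 2, -6, 4, -4, 8, -6, 4
Mean of differences = 0.1000
Numerator Σ(Δy_t−Δȳ)(Δy_{t+1}−Δȳ) = -165.8100
Denominator Σ(Δy_t−Δȳ)² = 196.9000
r_1(Δy) = -165.8100 / 196.9000 = -0.842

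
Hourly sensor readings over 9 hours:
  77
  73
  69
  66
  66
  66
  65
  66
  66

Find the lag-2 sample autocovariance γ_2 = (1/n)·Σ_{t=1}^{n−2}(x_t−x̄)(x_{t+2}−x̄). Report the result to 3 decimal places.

Mean x̄ = (77 + 73 + 69 + 66 + 66 + 66 + 65 + 66 + 66)/9 = 68.2222
Σ_{t=1}^{7}(x_t−x̄)(x_{t+2}−x̄) = 18.6790
γ_2 = 18.6790 / 9 = 2.075

2.075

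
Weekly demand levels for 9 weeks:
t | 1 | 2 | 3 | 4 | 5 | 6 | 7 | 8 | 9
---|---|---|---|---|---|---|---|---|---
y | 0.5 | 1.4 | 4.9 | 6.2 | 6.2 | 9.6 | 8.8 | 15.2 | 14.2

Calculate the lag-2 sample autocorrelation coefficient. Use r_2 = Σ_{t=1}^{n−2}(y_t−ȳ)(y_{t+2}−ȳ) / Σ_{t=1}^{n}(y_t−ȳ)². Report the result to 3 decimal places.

0.241

Mean ȳ = (0.5 + 1.4 + 4.9 + 6.2 + 6.2 + 9.6 + 8.8 + 15.2 + 14.2)/9 = 7.4444
Σ(y_t−ȳ)(y_{t+2}−ȳ) = (17.6698) + (7.5220) + (3.1664) + (-2.6825) + (-1.6869) + (16.7175) + (9.1575) = 49.8638
Denominator Σ(y_t−ȳ)² = 206.6022
r_2 = 49.8638 / 206.6022 = 0.241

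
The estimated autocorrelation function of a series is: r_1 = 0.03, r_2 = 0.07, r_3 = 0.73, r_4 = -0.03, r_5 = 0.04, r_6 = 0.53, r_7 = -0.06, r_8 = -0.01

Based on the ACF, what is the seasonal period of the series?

The largest autocorrelation is r_3 = 0.73, with a weaker echo at lag 6 (0.53); the remaining lags stay at or below 0.07.
The dominant spike at lag 3 indicates a seasonal period of 3.

3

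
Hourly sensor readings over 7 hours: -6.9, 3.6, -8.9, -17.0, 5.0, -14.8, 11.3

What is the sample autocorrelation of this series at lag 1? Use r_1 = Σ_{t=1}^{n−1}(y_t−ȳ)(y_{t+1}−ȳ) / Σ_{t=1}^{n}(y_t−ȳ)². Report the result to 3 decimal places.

Mean ȳ = (-6.9 + 3.6 − 8.9 − 17.0 + 5.0 − 14.8 + 11.3)/7 = -3.9571
Deviations from mean: -2.9429, 7.5571, -4.9429, -13.0429, 8.9571, -10.8429, 15.2571
Σ(y_t−ȳ)(y_{t+1}−ȳ) = (-22.2396) + (-37.3539) + (64.4690) + (-116.8267) + (-97.1210) + (-165.4310) = -374.5033
Denominator Σ(y_t−ȳ)² = 690.8971
r_1 = -374.5033 / 690.8971 = -0.542

-0.542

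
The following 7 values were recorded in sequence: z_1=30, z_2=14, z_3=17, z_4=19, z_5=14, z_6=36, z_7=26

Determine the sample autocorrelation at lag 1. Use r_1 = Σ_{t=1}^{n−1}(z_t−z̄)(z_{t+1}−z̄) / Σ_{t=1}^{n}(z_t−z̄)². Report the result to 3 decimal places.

-0.087

Mean z̄ = (30 + 14 + 17 + 19 + 14 + 36 + 26)/7 = 22.2857
Numerator Σ_{t=1}^{6}(z_t−z̄)(z_{t+1}−z̄) = -38.2245
Denominator Σ(z_t−z̄)² = 437.4286
r_1 = -38.2245 / 437.4286 = -0.087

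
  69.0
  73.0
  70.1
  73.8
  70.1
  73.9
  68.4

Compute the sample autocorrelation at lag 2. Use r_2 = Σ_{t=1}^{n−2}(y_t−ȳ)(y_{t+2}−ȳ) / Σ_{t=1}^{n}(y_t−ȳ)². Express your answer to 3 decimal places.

0.569

Mean ȳ = (69.0 + 73.0 + 70.1 + 73.8 + 70.1 + 73.9 + 68.4)/7 = 71.1857
Numerator Σ_{t=1}^{5}(y_t−ȳ)(y_{t+2}−ȳ) = 18.4153
Denominator Σ(y_t−ȳ)² = 32.3886
r_2 = 18.4153 / 32.3886 = 0.569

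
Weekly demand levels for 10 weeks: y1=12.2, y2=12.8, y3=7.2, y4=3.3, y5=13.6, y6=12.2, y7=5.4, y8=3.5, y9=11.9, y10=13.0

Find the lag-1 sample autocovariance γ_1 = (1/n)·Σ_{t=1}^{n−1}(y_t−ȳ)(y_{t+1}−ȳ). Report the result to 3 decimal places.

Mean ȳ = (12.2 + 12.8 + 7.2 + 3.3 + 13.6 + 12.2 + 5.4 + 3.5 + 11.9 + 13.0)/10 = 9.5100
Σ_{t=1}^{9}(y_t−ȳ)(y_{t+1}−ȳ) = 8.8209
γ_1 = 8.8209 / 10 = 0.882

0.882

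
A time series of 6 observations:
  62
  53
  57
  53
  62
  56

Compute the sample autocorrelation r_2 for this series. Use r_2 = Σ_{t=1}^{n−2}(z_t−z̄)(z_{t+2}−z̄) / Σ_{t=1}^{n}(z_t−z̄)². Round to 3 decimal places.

0.249

Mean z̄ = (62 + 53 + 57 + 53 + 62 + 56)/6 = 57.1667
Deviations from mean: 4.8333, -4.1667, -0.1667, -4.1667, 4.8333, -1.1667
Numerator Σ_{t=1}^{4}(z_t−z̄)(z_{t+2}−z̄) = 20.6111
Denominator Σ(z_t−z̄)² = 82.8333
r_2 = 20.6111 / 82.8333 = 0.249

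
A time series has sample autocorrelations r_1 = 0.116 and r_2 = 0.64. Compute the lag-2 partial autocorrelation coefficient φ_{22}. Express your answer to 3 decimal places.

φ_{22} = (r_2 − r_1²) / (1 − r_1²)
r_1² = (0.116)² = 0.013456
Numerator = 0.64 − 0.0135 = 0.6265; denominator = 1 − 0.0135 = 0.9865
φ_{22} = 0.6265 / 0.9865 = 0.635

0.635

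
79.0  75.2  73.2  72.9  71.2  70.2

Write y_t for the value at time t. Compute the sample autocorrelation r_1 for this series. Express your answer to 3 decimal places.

0.365

Mean ȳ = (79.0 + 75.2 + 73.2 + 72.9 + 71.2 + 70.2)/6 = 73.6167
Deviations from mean: 5.3833, 1.5833, -0.4167, -0.7167, -2.4167, -3.4167
Numerator Σ_{t=1}^{5}(y_t−ȳ)(y_{t+1}−ȳ) = 18.1514
Denominator Σ(y_t−ȳ)² = 49.6883
r_1 = 18.1514 / 49.6883 = 0.365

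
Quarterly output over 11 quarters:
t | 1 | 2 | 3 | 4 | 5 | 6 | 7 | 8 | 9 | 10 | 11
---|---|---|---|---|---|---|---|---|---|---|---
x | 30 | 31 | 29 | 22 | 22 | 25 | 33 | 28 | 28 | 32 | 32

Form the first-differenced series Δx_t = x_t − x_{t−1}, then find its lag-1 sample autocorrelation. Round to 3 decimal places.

-0.025

First differences Δx: 1, -2, -7, 0, 3, 8, -5, 0, 4, 0
Mean of differences = 0.2000
Numerator Σ(Δx_t−Δx̄)(Δx_{t+1}−Δx̄) = -4.2400
Denominator Σ(Δx_t−Δx̄)² = 167.6000
r_1(Δx) = -4.2400 / 167.6000 = -0.025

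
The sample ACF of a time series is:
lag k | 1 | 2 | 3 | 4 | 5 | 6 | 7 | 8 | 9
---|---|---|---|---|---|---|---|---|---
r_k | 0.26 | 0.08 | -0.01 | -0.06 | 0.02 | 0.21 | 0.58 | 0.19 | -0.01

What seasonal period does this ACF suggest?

7

The largest autocorrelation is r_7 = 0.58; the remaining lags stay at or below 0.26. The elevated value at lag 1 (0.26), dropping to 0.08 at lag 2, reflects decaying short-term dependence rather than seasonality.
The dominant spike at lag 7 indicates a seasonal period of 7.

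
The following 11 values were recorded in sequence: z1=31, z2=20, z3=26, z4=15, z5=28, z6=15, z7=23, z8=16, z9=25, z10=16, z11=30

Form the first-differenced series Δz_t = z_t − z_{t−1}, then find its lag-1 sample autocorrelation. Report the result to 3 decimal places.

First differences Δz: -11, 6, -11, 13, -13, 8, -7, 9, -9, 14
Mean of differences = -0.1000
Numerator Σ(Δz_t−Δz̄)(Δz_{t+1}−Δz̄) = -874.4100
Denominator Σ(Δz_t−Δz̄)² = 1086.9000
r_1(Δz) = -874.4100 / 1086.9000 = -0.804

-0.804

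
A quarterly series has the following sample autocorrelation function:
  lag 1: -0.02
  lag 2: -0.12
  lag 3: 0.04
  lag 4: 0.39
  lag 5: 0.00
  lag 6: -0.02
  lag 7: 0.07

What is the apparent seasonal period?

4

The largest autocorrelation is r_4 = 0.39; the remaining lags stay at or below 0.07.
The dominant spike at lag 4 indicates a seasonal period of 4.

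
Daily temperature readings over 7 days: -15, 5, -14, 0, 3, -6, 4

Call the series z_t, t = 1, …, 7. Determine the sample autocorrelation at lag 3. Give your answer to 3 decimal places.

0.154

Mean z̄ = (-15 + 5 − 14 + 0 + 3 − 6 + 4)/7 = -3.2857
Deviations from mean: -11.7143, 8.2857, -10.7143, 3.2857, 6.2857, -2.7143, 7.2857
Numerator Σ_{t=1}^{4}(z_t−z̄)(z_{t+3}−z̄) = 66.6122
Denominator Σ(z_t−z̄)² = 431.4286
r_3 = 66.6122 / 431.4286 = 0.154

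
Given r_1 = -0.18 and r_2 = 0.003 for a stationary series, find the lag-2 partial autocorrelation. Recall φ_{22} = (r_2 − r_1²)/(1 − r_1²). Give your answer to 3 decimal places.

-0.030

φ_{22} = (r_2 − r_1²) / (1 − r_1²)
r_1² = (-0.18)² = 0.0324
Numerator = 0.003 − 0.0324 = -0.0294; denominator = 1 − 0.0324 = 0.9676
φ_{22} = -0.0294 / 0.9676 = -0.030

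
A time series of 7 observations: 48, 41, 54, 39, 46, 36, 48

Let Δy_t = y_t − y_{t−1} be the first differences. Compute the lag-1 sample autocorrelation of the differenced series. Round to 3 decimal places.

First differences Δy: -7, 13, -15, 7, -10, 12
Mean of differences = 0.0000
Numerator Σ(Δy_t−Δȳ)(Δy_{t+1}−Δȳ) = -581.0000
Denominator Σ(Δy_t−Δȳ)² = 736.0000
r_1(Δy) = -581.0000 / 736.0000 = -0.789

-0.789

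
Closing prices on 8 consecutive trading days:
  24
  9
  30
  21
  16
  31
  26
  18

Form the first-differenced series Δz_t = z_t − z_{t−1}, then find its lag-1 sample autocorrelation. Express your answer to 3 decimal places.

First differences Δz: -15, 21, -9, -5, 15, -5, -8
Mean of differences = -0.8571
Numerator Σ(Δz_t−Δz̄)(Δz_{t+1}−Δz̄) = -555.1633
Denominator Σ(Δz_t−Δz̄)² = 1080.8571
r_1(Δz) = -555.1633 / 1080.8571 = -0.514

-0.514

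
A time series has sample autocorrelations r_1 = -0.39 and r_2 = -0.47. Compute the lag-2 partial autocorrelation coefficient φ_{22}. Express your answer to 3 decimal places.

-0.734

φ_{22} = (r_2 − r_1²) / (1 − r_1²)
r_1² = (-0.39)² = 0.1521
Numerator = -0.47 − 0.1521 = -0.6221; denominator = 1 − 0.1521 = 0.8479
φ_{22} = -0.6221 / 0.8479 = -0.734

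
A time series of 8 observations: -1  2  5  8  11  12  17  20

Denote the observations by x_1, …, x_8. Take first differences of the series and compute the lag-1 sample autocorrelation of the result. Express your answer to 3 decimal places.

First differences Δx: 3, 3, 3, 3, 1, 5, 3
Mean of differences = 3.0000
Numerator Σ(Δx_t−Δx̄)(Δx_{t+1}−Δx̄) = -4.0000
Denominator Σ(Δx_t−Δx̄)² = 8.0000
r_1(Δx) = -4.0000 / 8.0000 = -0.500

-0.500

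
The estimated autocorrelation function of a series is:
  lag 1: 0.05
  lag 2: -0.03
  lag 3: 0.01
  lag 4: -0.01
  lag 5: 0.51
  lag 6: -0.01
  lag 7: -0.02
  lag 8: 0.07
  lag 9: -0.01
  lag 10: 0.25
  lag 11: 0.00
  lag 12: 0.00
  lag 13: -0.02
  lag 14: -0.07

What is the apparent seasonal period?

The largest autocorrelation is r_5 = 0.51, with a weaker echo at lag 10 (0.25); the remaining lags stay at or below 0.07.
The dominant spike at lag 5 indicates a seasonal period of 5.

5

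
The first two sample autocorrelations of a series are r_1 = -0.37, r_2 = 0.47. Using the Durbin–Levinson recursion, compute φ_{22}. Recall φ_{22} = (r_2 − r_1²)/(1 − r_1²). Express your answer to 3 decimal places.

φ_{22} = (r_2 − r_1²) / (1 − r_1²)
r_1² = (-0.37)² = 0.1369
Numerator = 0.47 − 0.1369 = 0.3331; denominator = 1 − 0.1369 = 0.8631
φ_{22} = 0.3331 / 0.8631 = 0.386

0.386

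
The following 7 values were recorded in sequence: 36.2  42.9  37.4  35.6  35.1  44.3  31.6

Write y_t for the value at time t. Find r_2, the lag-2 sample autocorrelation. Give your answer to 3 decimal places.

Mean ȳ = (36.2 + 42.9 + 37.4 + 35.6 + 35.1 + 44.3 + 31.6)/7 = 37.5857
Σ(y_t−ȳ)(y_{t+2}−ȳ) = (0.2573) + (-10.5527) + (0.4616) + (-13.3327) + (14.8788) = -8.2876
Denominator Σ(y_t−ȳ)² = 121.2286
r_2 = -8.2876 / 121.2286 = -0.068

-0.068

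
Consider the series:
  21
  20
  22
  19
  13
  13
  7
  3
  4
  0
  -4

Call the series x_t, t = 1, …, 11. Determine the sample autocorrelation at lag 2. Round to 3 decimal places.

0.493

Mean x̄ = (21 + 20 + 22 + 19 + 13 + 13 + 7 + 3 + 4 + 0 − 4)/11 = 10.7273
Numerator Σ_{t=1}^{9}(x_t−x̄)(x_{t+2}−x̄) = 417.9421
Denominator Σ(x_t−x̄)² = 848.1818
r_2 = 417.9421 / 848.1818 = 0.493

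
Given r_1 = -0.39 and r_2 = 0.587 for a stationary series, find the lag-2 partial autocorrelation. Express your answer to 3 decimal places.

0.513

φ_{22} = (r_2 − r_1²) / (1 − r_1²)
r_1² = (-0.39)² = 0.1521
Numerator = 0.587 − 0.1521 = 0.4349; denominator = 1 − 0.1521 = 0.8479
φ_{22} = 0.4349 / 0.8479 = 0.513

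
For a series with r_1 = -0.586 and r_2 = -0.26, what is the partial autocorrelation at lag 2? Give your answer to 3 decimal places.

-0.919

φ_{22} = (r_2 − r_1²) / (1 − r_1²)
r_1² = (-0.586)² = 0.343396
Numerator = -0.26 − 0.3434 = -0.6034; denominator = 1 − 0.3434 = 0.6566
φ_{22} = -0.6034 / 0.6566 = -0.919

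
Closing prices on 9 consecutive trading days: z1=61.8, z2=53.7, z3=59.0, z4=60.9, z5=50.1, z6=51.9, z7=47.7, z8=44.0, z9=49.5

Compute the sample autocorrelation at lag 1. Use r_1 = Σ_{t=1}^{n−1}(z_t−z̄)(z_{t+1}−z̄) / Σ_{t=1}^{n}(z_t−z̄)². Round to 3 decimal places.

0.403

Mean z̄ = (61.8 + 53.7 + 59.0 + 60.9 + 50.1 + 51.9 + 47.7 + 44.0 + 49.5)/9 = 53.1778
Numerator Σ_{t=1}^{8}(z_t−z̄)(z_{t+1}−z̄) = 123.6962
Denominator Σ(z_t−z̄)² = 307.0156
r_1 = 123.6962 / 307.0156 = 0.403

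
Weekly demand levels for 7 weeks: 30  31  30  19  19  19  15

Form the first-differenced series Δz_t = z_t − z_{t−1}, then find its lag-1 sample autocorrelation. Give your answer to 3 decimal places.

First differences Δz: 1, -1, -11, 0, 0, -4
Mean of differences = -2.5000
Numerator Σ(Δz_t−Δz̄)(Δz_{t+1}−Δz̄) = -26.2500
Denominator Σ(Δz_t−Δz̄)² = 101.5000
r_1(Δz) = -26.2500 / 101.5000 = -0.259

-0.259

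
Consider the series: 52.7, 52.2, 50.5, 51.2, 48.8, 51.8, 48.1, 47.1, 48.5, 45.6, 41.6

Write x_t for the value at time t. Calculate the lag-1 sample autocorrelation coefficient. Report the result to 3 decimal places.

0.420

Mean x̄ = (52.7 + 52.2 + 50.5 + 51.2 + 48.8 + 51.8 + 48.1 + 47.1 + 48.5 + 45.6 + 41.6)/11 = 48.9182
Numerator Σ_{t=1}^{10}(x_t−x̄)(x_{t+1}−x̄) = 46.1624
Denominator Σ(x_t−x̄)² = 109.8164
r_1 = 46.1624 / 109.8164 = 0.420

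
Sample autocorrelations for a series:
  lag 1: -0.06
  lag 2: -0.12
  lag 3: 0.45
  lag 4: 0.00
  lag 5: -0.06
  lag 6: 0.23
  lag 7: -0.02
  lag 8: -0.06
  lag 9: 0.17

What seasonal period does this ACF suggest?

3

The largest autocorrelation is r_3 = 0.45, with weaker echoes at lags 6 (0.23) and 9 (0.17); the remaining lags stay at or below 0.00.
The dominant spike at lag 3 indicates a seasonal period of 3.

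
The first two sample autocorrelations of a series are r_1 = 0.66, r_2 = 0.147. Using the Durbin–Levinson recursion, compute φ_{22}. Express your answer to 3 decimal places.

-0.511

φ_{22} = (r_2 − r_1²) / (1 − r_1²)
r_1² = (0.66)² = 0.4356
Numerator = 0.147 − 0.4356 = -0.2886; denominator = 1 − 0.4356 = 0.5644
φ_{22} = -0.2886 / 0.5644 = -0.511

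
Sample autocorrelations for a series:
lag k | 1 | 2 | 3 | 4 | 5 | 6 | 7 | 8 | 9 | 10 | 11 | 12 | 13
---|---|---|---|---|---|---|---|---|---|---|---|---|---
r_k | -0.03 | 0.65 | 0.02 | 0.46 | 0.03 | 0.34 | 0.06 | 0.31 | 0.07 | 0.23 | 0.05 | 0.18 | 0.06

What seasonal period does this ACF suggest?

The largest autocorrelation is r_2 = 0.65, with weaker echoes at lags 4 (0.46), 6 (0.34), 8 (0.31), 10 (0.23) and 12 (0.18); the remaining lags stay at or below 0.07.
The dominant spike at lag 2 indicates a seasonal period of 2.

2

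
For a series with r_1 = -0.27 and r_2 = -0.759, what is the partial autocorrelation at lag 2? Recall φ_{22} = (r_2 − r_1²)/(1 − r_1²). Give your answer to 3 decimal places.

φ_{22} = (r_2 − r_1²) / (1 − r_1²)
r_1² = (-0.27)² = 0.0729
Numerator = -0.759 − 0.0729 = -0.8319; denominator = 1 − 0.0729 = 0.9271
φ_{22} = -0.8319 / 0.9271 = -0.897

-0.897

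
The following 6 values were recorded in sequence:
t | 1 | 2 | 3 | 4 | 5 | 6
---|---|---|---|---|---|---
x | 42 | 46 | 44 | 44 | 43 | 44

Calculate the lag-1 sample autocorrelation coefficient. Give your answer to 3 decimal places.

-0.437

Mean x̄ = (42 + 46 + 44 + 44 + 43 + 44)/6 = 43.8333
Deviations from mean: -1.8333, 2.1667, 0.1667, 0.1667, -0.8333, 0.1667
Σ(x_t−x̄)(x_{t+1}−x̄) = (-3.9722) + (0.3611) + (0.0278) + (-0.1389) + (-0.1389) = -3.8611
Denominator Σ(x_t−x̄)² = 8.8333
r_1 = -3.8611 / 8.8333 = -0.437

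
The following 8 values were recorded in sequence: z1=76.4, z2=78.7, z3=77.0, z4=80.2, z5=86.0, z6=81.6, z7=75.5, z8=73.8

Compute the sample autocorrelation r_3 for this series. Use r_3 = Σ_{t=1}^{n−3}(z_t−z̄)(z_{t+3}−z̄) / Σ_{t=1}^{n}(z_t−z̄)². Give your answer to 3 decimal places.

Mean z̄ = (76.4 + 78.7 + 77.0 + 80.2 + 86.0 + 81.6 + 75.5 + 73.8)/8 = 78.6500
Deviations from mean: -2.2500, 0.0500, -1.6500, 1.5500, 7.3500, 2.9500, -3.1500, -4.8500
Σ(z_t−z̄)(z_{t+3}−z̄) = (-3.4875) + (0.3675) + (-4.8675) + (-4.8825) + (-35.6475) = -48.5175
Denominator Σ(z_t−z̄)² = 106.3600
r_3 = -48.5175 / 106.3600 = -0.456

-0.456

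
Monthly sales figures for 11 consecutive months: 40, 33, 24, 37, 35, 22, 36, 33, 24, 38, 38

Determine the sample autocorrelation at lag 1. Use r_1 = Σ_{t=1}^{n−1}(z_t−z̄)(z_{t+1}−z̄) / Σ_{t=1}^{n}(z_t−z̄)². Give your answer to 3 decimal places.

-0.261

Mean z̄ = (40 + 33 + 24 + 37 + 35 + 22 + 36 + 33 + 24 + 38 + 38)/11 = 32.7273
Numerator Σ_{t=1}^{10}(z_t−z̄)(z_{t+1}−z̄) = -107.1653
Denominator Σ(z_t−z̄)² = 410.1818
r_1 = -107.1653 / 410.1818 = -0.261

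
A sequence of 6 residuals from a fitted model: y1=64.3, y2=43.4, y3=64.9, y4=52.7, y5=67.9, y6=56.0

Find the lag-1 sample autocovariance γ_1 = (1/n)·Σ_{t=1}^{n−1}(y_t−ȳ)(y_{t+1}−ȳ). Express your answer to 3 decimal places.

-50.163

Mean ȳ = (64.3 + 43.4 + 64.9 + 52.7 + 67.9 + 56.0)/6 = 58.2000
Deviations: 6.1000, -14.8000, 6.7000, -5.5000, 9.7000, -2.2000
Σ_{t=1}^{5}(y_t−ȳ)(y_{t+1}−ȳ) = -300.9800
γ_1 = -300.9800 / 6 = -50.163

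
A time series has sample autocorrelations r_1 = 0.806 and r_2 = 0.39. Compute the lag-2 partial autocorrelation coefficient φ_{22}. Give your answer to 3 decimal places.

φ_{22} = (r_2 − r_1²) / (1 − r_1²)
r_1² = (0.806)² = 0.649636
Numerator = 0.39 − 0.6496 = -0.2596; denominator = 1 − 0.6496 = 0.3504
φ_{22} = -0.2596 / 0.3504 = -0.741

-0.741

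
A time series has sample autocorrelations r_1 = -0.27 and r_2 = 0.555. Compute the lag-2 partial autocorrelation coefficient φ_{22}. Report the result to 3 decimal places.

0.520

φ_{22} = (r_2 − r_1²) / (1 − r_1²)
r_1² = (-0.27)² = 0.0729
Numerator = 0.555 − 0.0729 = 0.4821; denominator = 1 − 0.0729 = 0.9271
φ_{22} = 0.4821 / 0.9271 = 0.520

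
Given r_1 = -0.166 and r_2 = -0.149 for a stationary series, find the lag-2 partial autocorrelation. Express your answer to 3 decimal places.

-0.182

φ_{22} = (r_2 − r_1²) / (1 − r_1²)
r_1² = (-0.166)² = 0.027556
Numerator = -0.149 − 0.0276 = -0.1766; denominator = 1 − 0.0276 = 0.9724
φ_{22} = -0.1766 / 0.9724 = -0.182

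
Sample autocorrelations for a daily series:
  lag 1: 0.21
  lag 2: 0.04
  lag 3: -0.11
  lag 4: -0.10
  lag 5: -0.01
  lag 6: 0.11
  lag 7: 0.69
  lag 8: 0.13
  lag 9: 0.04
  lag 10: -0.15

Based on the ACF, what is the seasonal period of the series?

7

The largest autocorrelation is r_7 = 0.69; the remaining lags stay at or below 0.21. The elevated value at lag 1 (0.21), dropping to 0.04 at lag 2, reflects decaying short-term dependence rather than seasonality.
The dominant spike at lag 7 indicates a seasonal period of 7.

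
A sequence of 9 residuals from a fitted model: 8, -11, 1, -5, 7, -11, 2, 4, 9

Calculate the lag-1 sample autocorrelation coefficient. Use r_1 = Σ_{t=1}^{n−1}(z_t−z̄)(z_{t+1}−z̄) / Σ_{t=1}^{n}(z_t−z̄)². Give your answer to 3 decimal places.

Mean z̄ = (8 − 11 + 1 − 5 + 7 − 11 + 2 + 4 + 9)/9 = 0.4444
Numerator Σ_{t=1}^{8}(z_t−z̄)(z_{t+1}−z̄) = -188.4198
Denominator Σ(z_t−z̄)² = 480.2222
r_1 = -188.4198 / 480.2222 = -0.392

-0.392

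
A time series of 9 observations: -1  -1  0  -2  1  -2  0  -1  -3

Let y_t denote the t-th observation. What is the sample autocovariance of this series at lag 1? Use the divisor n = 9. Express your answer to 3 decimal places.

Mean ȳ = (-1 − 1 + 0 − 2 + 1 − 2 + 0 − 1 − 3)/9 = -1.0000
Σ_{t=1}^{8}(y_t−ȳ)(y_{t+1}−ȳ) = -6.0000
γ_1 = -6.0000 / 9 = -0.667

-0.667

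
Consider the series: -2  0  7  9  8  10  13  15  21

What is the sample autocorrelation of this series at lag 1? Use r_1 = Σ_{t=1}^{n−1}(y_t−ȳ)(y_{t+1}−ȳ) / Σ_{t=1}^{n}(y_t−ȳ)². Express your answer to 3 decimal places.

0.535

Mean ȳ = (-2 + 0 + 7 + 9 + 8 + 10 + 13 + 15 + 21)/9 = 9.0000
Numerator Σ_{t=1}^{8}(y_t−ȳ)(y_{t+1}−ȳ) = 216.0000
Denominator Σ(y_t−ȳ)² = 404.0000
r_1 = 216.0000 / 404.0000 = 0.535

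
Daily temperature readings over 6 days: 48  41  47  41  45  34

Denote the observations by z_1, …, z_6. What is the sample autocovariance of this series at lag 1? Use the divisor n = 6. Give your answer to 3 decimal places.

Mean z̄ = (48 + 41 + 47 + 41 + 45 + 34)/6 = 42.6667
Deviations: 5.3333, -1.6667, 4.3333, -1.6667, 2.3333, -8.6667
Σ_{t=1}^{5}(z_t−z̄)(z_{t+1}−z̄) = -47.4444
γ_1 = -47.4444 / 6 = -7.907

-7.907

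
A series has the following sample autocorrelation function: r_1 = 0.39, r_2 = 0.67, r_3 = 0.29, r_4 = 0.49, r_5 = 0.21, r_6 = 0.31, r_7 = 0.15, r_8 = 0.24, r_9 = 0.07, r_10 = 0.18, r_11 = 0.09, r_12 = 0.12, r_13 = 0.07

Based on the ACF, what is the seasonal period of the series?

The largest autocorrelation is r_2 = 0.67, with a weaker echo at lag 4 (0.49); the remaining lags stay at or below 0.39.
The dominant spike at lag 2 indicates a seasonal period of 2.

2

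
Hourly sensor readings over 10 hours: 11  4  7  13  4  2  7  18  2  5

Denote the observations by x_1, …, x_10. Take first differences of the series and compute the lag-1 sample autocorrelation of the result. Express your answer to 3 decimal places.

First differences Δx: -7, 3, 6, -9, -2, 5, 11, -16, 3
Mean of differences = -0.6667
Numerator Σ(Δx_t−Δx̄)(Δx_{t+1}−Δx̄) = -219.7778
Denominator Σ(Δx_t−Δx̄)² = 586.0000
r_1(Δx) = -219.7778 / 586.0000 = -0.375

-0.375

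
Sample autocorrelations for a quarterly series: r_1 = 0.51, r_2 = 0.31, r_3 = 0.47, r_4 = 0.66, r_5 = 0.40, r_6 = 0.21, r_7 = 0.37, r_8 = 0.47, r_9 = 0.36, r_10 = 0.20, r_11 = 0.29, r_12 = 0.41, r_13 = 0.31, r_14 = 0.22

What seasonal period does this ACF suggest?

4

The largest autocorrelation is r_4 = 0.66; the remaining lags stay at or below 0.51. The elevated value at lag 1 (0.51), dropping to 0.31 at lag 2, reflects decaying short-term dependence rather than seasonality.
The dominant spike at lag 4 indicates a seasonal period of 4.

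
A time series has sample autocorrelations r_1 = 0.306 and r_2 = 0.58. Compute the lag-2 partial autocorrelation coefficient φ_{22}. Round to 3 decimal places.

0.537

φ_{22} = (r_2 − r_1²) / (1 − r_1²)
r_1² = (0.306)² = 0.093636
Numerator = 0.58 − 0.0936 = 0.4864; denominator = 1 − 0.0936 = 0.9064
φ_{22} = 0.4864 / 0.9064 = 0.537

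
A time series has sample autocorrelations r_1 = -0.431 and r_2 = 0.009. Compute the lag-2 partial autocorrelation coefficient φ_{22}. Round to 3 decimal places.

-0.217

φ_{22} = (r_2 − r_1²) / (1 − r_1²)
r_1² = (-0.431)² = 0.185761
Numerator = 0.009 − 0.1858 = -0.1768; denominator = 1 − 0.1858 = 0.8142
φ_{22} = -0.1768 / 0.8142 = -0.217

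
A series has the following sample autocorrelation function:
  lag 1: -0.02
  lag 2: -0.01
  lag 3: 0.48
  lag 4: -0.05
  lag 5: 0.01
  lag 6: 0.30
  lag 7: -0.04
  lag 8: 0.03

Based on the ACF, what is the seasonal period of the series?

3

The largest autocorrelation is r_3 = 0.48, with a weaker echo at lag 6 (0.30); the remaining lags stay at or below 0.03.
The dominant spike at lag 3 indicates a seasonal period of 3.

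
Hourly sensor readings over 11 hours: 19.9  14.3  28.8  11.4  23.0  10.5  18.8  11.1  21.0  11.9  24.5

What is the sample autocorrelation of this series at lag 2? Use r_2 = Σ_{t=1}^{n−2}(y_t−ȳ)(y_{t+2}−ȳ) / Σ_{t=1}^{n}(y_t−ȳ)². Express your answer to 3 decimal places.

Mean ȳ = (19.9 + 14.3 + 28.8 + 11.4 + 23.0 + 10.5 + 18.8 + 11.1 + 21.0 + 11.9 + 24.5)/11 = 17.7455
Numerator Σ_{t=1}^{9}(y_t−ȳ)(y_{t+2}−ȳ) = 267.6940
Denominator Σ(y_t−ȳ)² = 394.7473
r_2 = 267.6940 / 394.7473 = 0.678

0.678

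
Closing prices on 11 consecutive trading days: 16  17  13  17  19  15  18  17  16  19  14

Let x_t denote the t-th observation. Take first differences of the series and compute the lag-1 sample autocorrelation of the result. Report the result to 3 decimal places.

First differences Δx: 1, -4, 4, 2, -4, 3, -1, -1, 3, -5
Mean of differences = -0.2000
Numerator Σ(Δx_t−Δx̄)(Δx_{t+1}−Δx̄) = -51.6400
Denominator Σ(Δx_t−Δx̄)² = 97.6000
r_1(Δx) = -51.6400 / 97.6000 = -0.529

-0.529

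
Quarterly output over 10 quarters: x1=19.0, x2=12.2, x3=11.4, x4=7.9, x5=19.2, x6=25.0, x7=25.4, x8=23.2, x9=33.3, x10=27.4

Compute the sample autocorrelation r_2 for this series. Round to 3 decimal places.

0.276

Mean x̄ = (19.0 + 12.2 + 11.4 + 7.9 + 19.2 + 25.0 + 25.4 + 23.2 + 33.3 + 27.4)/10 = 20.4000
Numerator Σ_{t=1}^{8}(x_t−x̄)(x_{t+2}−x̄) = 159.3800
Denominator Σ(x_t−x̄)² = 577.3000
r_2 = 159.3800 / 577.3000 = 0.276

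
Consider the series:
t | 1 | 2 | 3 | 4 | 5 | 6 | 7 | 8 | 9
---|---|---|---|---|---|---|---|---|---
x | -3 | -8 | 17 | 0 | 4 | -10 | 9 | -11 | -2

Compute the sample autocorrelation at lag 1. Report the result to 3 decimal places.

-0.467

Mean x̄ = (-3 − 8 + 17 + 0 + 4 − 10 + 9 − 11 − 2)/9 = -0.4444
Numerator Σ_{t=1}^{8}(x_t−x̄)(x_{t+1}−x̄) = -318.7531
Denominator Σ(x_t−x̄)² = 682.2222
r_1 = -318.7531 / 682.2222 = -0.467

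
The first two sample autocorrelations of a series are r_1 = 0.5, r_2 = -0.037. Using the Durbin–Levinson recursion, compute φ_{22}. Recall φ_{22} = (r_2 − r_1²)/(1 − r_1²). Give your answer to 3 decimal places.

φ_{22} = (r_2 − r_1²) / (1 − r_1²)
r_1² = (0.5)² = 0.25
Numerator = -0.037 − 0.2500 = -0.2870; denominator = 1 − 0.2500 = 0.7500
φ_{22} = -0.2870 / 0.7500 = -0.383

-0.383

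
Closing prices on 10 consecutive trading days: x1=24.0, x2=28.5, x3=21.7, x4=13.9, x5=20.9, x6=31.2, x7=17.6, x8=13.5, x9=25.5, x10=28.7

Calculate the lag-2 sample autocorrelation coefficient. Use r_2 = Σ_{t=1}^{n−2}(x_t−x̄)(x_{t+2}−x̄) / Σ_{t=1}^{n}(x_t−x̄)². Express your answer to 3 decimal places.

-0.776

Mean x̄ = (24.0 + 28.5 + 21.7 + 13.9 + 20.9 + 31.2 + 17.6 + 13.5 + 25.5 + 28.7)/10 = 22.5500
Numerator Σ_{t=1}^{8}(x_t−x̄)(x_{t+2}−x̄) = -266.4950
Denominator Σ(x_t−x̄)² = 343.5250
r_2 = -266.4950 / 343.5250 = -0.776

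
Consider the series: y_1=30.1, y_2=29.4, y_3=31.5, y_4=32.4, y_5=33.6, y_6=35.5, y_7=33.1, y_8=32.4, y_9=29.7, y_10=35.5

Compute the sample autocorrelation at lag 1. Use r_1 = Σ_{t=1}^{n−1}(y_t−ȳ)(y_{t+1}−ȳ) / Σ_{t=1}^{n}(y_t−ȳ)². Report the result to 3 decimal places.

0.161

Mean ȳ = (30.1 + 29.4 + 31.5 + 32.4 + 33.6 + 35.5 + 33.1 + 32.4 + 29.7 + 35.5)/10 = 32.3200
Numerator Σ_{t=1}^{9}(y_t−ȳ)(y_{t+1}−ȳ) = 6.9856
Denominator Σ(y_t−ȳ)² = 43.4760
r_1 = 6.9856 / 43.4760 = 0.161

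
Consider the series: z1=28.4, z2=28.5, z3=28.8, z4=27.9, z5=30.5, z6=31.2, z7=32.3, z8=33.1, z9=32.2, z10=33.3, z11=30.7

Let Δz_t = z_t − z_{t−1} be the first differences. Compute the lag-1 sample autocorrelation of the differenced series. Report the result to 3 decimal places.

First differences Δz: 0.1, 0.3, -0.9, 2.6, 0.7, 1.1, 0.8, -0.9, 1.1, -2.6
Mean of differences = 0.2300
Numerator Σ(Δz_t−Δz̄)(Δz_{t+1}−Δz̄) = -4.8369
Denominator Σ(Δz_t−Δz̄)² = 18.2610
r_1(Δz) = -4.8369 / 18.2610 = -0.265

-0.265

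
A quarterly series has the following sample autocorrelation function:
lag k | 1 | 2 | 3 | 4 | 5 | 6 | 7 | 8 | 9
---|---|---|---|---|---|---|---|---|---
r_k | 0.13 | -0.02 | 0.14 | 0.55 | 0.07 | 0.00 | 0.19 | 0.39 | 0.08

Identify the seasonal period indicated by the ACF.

4

The largest autocorrelation is r_4 = 0.55, with a weaker echo at lag 8 (0.39); the remaining lags stay at or below 0.19.
The dominant spike at lag 4 indicates a seasonal period of 4.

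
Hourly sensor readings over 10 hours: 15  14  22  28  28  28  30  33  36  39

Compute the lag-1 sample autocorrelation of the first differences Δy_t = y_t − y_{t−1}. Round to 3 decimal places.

-0.026

First differences Δy: -1, 8, 6, 0, 0, 2, 3, 3, 3
Mean of differences = 2.6667
Numerator Σ(Δy_t−Δȳ)(Δy_{t+1}−Δȳ) = -1.7778
Denominator Σ(Δy_t−Δȳ)² = 68.0000
r_1(Δy) = -1.7778 / 68.0000 = -0.026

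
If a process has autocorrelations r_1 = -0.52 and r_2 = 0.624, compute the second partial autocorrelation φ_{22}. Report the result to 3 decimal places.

φ_{22} = (r_2 − r_1²) / (1 − r_1²)
r_1² = (-0.52)² = 0.2704
Numerator = 0.624 − 0.2704 = 0.3536; denominator = 1 − 0.2704 = 0.7296
φ_{22} = 0.3536 / 0.7296 = 0.485

0.485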